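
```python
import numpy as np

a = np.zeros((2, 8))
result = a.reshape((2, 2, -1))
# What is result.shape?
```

(2, 2, 4)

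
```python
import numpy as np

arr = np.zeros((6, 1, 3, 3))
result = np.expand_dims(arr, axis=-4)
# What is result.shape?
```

(6, 1, 1, 3, 3)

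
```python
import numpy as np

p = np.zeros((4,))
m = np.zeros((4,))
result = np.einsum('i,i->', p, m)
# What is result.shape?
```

()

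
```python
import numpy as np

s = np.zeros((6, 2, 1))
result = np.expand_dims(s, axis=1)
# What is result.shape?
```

(6, 1, 2, 1)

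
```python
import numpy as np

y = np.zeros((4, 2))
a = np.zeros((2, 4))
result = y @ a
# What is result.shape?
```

(4, 4)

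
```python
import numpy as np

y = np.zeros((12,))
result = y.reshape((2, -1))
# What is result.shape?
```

(2, 6)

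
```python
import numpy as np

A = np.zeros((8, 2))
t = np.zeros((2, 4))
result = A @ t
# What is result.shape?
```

(8, 4)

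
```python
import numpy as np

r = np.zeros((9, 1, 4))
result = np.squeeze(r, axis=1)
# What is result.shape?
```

(9, 4)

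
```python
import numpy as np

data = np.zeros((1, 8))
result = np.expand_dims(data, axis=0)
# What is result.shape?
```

(1, 1, 8)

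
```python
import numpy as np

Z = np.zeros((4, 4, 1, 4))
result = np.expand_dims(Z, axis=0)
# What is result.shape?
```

(1, 4, 4, 1, 4)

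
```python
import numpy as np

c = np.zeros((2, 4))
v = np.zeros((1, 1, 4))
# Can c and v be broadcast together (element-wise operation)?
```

Yes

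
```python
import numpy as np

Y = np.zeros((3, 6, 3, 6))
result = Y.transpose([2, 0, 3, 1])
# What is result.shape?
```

(3, 3, 6, 6)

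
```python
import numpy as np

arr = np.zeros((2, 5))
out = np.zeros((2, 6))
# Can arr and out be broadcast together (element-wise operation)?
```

No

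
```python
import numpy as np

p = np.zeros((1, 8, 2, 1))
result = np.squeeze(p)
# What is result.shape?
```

(8, 2)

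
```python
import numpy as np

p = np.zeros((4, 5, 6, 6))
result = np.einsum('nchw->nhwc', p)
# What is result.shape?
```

(4, 6, 6, 5)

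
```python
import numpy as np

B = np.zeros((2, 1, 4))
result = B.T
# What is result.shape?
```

(4, 1, 2)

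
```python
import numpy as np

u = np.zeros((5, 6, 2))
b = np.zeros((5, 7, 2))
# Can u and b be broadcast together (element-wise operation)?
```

No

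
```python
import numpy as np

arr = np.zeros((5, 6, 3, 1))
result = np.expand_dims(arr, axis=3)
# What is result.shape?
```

(5, 6, 3, 1, 1)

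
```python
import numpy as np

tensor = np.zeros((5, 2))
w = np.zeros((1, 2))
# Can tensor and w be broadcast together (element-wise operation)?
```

Yes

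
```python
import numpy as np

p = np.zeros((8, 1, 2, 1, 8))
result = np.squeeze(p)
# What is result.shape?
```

(8, 2, 8)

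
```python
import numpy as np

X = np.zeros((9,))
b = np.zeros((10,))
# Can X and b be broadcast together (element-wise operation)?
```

No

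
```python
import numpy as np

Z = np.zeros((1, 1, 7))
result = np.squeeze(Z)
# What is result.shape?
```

(7,)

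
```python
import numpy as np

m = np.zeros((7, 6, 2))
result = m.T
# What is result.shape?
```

(2, 6, 7)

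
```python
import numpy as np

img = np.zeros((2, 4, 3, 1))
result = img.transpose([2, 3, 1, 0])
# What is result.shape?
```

(3, 1, 4, 2)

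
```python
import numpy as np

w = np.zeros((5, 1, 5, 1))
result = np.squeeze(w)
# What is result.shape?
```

(5, 5)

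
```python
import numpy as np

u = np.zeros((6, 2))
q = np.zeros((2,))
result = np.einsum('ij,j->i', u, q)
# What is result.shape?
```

(6,)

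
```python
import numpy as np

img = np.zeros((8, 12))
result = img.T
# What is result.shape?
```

(12, 8)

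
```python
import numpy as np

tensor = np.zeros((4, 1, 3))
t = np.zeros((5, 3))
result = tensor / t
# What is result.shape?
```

(4, 5, 3)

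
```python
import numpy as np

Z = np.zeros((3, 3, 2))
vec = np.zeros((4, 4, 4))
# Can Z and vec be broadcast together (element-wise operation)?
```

No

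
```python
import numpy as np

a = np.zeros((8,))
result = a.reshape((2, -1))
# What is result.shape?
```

(2, 4)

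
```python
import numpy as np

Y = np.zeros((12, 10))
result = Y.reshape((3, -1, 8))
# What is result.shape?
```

(3, 5, 8)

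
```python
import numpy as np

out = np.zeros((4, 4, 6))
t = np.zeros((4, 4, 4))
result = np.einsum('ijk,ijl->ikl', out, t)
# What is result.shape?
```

(4, 6, 4)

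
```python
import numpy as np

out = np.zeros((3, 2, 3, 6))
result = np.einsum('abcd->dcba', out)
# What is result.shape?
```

(6, 3, 2, 3)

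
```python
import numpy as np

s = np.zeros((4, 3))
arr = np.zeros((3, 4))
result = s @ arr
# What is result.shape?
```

(4, 4)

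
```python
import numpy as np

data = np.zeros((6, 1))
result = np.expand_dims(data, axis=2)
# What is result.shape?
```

(6, 1, 1)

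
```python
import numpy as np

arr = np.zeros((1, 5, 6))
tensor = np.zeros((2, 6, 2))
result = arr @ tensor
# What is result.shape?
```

(2, 5, 2)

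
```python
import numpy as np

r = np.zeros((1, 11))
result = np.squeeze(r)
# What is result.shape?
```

(11,)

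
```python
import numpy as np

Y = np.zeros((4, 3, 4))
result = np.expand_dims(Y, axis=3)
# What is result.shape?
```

(4, 3, 4, 1)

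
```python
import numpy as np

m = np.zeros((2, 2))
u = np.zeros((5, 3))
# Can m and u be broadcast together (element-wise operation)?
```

No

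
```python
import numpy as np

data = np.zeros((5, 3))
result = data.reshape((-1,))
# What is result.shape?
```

(15,)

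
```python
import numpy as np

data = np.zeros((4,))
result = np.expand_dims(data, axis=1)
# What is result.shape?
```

(4, 1)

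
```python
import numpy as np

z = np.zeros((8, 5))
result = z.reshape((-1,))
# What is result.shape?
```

(40,)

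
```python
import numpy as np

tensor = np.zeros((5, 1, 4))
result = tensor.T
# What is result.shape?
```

(4, 1, 5)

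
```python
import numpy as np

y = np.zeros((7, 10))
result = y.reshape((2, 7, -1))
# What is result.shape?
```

(2, 7, 5)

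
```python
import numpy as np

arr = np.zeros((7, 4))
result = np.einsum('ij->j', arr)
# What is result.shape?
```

(4,)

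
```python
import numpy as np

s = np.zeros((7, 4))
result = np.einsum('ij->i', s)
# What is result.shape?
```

(7,)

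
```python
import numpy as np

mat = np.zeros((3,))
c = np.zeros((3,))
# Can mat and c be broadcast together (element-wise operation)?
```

Yes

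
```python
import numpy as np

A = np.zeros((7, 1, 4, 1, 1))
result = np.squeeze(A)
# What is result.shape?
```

(7, 4)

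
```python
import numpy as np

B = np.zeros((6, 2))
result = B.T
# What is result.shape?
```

(2, 6)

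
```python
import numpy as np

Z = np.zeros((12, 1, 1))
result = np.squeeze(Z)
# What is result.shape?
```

(12,)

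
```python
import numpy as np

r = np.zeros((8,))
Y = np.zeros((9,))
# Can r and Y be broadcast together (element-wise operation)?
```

No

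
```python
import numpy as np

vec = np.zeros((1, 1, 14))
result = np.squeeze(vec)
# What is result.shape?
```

(14,)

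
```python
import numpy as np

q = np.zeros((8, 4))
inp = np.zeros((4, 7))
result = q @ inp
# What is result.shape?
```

(8, 7)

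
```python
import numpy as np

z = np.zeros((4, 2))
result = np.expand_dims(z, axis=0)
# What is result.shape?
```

(1, 4, 2)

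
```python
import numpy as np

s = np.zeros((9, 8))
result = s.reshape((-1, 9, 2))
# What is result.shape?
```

(4, 9, 2)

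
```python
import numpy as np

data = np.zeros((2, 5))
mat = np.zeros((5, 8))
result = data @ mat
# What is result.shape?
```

(2, 8)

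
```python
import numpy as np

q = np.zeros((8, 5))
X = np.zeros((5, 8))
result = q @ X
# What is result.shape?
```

(8, 8)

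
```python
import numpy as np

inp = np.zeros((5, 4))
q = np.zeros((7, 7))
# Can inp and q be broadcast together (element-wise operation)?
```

No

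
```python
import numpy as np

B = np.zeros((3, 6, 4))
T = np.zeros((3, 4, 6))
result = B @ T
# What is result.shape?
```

(3, 6, 6)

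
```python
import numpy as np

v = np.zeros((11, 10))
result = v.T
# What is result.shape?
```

(10, 11)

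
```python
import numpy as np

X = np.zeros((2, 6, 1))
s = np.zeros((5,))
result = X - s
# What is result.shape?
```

(2, 6, 5)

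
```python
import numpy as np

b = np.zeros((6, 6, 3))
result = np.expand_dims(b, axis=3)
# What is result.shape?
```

(6, 6, 3, 1)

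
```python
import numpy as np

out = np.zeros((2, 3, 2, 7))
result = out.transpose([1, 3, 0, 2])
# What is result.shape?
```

(3, 7, 2, 2)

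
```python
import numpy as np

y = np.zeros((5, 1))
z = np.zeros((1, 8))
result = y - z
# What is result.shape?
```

(5, 8)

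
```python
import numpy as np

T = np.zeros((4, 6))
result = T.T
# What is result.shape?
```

(6, 4)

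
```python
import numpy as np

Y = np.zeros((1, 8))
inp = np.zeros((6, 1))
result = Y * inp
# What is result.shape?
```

(6, 8)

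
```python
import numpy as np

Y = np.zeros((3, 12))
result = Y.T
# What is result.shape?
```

(12, 3)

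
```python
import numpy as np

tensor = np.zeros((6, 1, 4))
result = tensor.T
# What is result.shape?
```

(4, 1, 6)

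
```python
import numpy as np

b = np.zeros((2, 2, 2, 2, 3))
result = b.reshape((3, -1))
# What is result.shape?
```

(3, 16)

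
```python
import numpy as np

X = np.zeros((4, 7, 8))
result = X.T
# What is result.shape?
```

(8, 7, 4)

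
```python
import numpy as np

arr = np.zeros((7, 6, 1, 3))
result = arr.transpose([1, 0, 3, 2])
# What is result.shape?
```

(6, 7, 3, 1)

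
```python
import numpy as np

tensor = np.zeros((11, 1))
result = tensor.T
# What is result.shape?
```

(1, 11)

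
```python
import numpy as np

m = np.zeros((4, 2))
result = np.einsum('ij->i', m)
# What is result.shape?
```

(4,)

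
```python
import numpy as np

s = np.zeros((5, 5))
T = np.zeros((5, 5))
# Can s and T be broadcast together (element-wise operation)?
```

Yes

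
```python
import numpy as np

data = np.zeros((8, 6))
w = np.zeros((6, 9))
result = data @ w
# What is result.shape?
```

(8, 9)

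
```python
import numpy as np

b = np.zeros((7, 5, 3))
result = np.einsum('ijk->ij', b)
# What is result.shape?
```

(7, 5)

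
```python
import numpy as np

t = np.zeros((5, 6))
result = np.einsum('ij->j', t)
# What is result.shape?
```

(6,)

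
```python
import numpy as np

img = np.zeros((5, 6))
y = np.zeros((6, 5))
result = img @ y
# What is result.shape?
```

(5, 5)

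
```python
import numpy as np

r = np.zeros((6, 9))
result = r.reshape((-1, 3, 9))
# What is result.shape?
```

(2, 3, 9)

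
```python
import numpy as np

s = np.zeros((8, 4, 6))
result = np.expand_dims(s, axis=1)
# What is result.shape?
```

(8, 1, 4, 6)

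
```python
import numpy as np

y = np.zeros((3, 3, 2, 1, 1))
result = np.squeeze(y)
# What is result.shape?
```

(3, 3, 2)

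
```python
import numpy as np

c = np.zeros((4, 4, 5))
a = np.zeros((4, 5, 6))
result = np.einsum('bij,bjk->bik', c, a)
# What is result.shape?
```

(4, 4, 6)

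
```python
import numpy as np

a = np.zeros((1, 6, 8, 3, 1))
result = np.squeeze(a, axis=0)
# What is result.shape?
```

(6, 8, 3, 1)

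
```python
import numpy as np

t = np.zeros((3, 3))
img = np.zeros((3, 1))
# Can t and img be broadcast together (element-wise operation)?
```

Yes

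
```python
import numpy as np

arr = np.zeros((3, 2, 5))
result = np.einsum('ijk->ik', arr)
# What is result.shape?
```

(3, 5)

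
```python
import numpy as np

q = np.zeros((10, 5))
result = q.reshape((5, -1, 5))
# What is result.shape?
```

(5, 2, 5)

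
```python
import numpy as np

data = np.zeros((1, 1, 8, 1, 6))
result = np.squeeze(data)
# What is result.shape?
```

(8, 6)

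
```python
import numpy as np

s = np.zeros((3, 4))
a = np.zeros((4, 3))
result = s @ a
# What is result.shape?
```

(3, 3)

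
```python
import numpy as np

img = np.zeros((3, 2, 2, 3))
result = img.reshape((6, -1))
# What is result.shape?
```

(6, 6)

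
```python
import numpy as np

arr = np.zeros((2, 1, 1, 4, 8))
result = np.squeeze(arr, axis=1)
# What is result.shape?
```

(2, 1, 4, 8)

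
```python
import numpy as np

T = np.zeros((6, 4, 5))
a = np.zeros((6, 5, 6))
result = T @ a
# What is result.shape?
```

(6, 4, 6)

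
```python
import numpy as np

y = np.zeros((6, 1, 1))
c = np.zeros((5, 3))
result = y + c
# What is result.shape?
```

(6, 5, 3)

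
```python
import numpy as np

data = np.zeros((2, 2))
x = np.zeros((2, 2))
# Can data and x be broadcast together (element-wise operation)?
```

Yes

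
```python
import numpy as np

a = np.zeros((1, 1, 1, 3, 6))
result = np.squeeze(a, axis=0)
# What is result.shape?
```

(1, 1, 3, 6)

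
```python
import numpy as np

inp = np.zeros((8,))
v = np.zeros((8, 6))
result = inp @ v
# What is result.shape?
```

(6,)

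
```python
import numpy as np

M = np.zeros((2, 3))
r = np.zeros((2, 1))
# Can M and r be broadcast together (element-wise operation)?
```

Yes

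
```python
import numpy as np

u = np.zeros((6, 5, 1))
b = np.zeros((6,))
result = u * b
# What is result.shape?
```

(6, 5, 6)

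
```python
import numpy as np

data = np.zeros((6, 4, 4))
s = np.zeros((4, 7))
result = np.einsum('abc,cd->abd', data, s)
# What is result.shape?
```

(6, 4, 7)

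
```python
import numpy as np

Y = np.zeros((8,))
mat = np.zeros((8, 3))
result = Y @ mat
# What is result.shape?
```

(3,)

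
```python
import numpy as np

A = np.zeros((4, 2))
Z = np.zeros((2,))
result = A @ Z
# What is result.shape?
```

(4,)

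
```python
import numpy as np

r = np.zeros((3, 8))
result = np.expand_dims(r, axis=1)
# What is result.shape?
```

(3, 1, 8)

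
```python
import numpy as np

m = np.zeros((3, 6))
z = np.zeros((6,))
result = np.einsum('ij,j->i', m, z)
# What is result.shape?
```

(3,)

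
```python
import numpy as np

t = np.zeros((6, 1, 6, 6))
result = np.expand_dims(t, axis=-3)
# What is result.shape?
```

(6, 1, 1, 6, 6)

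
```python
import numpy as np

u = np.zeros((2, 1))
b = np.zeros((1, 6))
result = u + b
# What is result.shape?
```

(2, 6)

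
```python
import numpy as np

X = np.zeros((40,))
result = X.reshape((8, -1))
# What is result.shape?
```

(8, 5)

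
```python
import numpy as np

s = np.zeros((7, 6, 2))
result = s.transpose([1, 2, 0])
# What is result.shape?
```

(6, 2, 7)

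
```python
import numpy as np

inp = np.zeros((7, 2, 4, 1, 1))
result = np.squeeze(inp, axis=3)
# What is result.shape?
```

(7, 2, 4, 1)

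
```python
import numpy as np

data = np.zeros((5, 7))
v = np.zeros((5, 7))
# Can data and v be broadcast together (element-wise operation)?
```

Yes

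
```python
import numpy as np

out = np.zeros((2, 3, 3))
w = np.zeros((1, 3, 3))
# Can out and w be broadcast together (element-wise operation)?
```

Yes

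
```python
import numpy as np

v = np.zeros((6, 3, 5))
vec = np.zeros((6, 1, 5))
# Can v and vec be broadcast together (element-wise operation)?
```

Yes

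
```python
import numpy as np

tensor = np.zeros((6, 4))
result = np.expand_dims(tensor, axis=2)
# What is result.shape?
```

(6, 4, 1)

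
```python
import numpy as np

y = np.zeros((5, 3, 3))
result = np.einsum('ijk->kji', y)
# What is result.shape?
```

(3, 3, 5)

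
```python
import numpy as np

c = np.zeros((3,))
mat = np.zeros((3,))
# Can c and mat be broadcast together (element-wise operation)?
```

Yes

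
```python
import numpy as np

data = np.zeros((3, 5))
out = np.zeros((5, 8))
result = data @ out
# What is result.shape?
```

(3, 8)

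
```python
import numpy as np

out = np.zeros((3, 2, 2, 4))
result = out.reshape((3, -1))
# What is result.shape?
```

(3, 16)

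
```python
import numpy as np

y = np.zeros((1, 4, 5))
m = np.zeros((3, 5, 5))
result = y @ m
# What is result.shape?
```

(3, 4, 5)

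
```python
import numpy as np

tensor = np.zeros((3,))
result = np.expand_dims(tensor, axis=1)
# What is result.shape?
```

(3, 1)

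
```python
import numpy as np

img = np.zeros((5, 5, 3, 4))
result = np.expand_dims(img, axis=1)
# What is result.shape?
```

(5, 1, 5, 3, 4)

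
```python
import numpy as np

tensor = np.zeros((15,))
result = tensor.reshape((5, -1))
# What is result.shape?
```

(5, 3)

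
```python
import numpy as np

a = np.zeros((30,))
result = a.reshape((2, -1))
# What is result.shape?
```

(2, 15)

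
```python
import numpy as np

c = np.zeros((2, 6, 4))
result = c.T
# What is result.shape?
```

(4, 6, 2)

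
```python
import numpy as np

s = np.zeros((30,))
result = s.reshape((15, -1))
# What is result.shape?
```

(15, 2)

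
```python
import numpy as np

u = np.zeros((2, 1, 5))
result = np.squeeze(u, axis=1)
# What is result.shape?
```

(2, 5)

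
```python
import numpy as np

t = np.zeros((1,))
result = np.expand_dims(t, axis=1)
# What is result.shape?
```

(1, 1)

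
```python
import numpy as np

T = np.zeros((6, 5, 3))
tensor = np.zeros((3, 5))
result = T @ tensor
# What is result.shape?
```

(6, 5, 5)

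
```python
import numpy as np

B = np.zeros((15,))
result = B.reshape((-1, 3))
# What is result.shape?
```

(5, 3)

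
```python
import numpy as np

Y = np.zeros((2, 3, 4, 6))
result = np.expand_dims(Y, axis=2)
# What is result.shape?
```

(2, 3, 1, 4, 6)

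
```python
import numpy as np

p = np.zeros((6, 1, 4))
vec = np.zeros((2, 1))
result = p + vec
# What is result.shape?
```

(6, 2, 4)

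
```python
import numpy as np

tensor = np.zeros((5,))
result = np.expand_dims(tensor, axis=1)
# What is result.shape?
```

(5, 1)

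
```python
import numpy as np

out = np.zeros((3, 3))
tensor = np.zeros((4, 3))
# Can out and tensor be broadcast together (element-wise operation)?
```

No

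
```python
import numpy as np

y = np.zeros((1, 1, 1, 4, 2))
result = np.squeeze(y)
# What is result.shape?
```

(4, 2)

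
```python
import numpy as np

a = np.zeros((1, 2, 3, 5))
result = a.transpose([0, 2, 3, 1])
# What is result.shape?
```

(1, 3, 5, 2)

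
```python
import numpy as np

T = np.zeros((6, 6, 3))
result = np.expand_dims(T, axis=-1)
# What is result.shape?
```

(6, 6, 3, 1)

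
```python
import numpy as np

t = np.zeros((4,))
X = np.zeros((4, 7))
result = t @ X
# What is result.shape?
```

(7,)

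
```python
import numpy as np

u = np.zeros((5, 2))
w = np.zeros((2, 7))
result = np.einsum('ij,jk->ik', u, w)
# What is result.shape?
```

(5, 7)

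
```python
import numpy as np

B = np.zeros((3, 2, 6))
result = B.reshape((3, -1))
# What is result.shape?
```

(3, 12)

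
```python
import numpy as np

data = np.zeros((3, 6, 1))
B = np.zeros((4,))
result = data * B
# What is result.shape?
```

(3, 6, 4)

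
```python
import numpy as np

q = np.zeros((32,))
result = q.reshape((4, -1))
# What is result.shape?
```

(4, 8)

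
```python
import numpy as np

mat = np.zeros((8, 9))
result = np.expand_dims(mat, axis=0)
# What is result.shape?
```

(1, 8, 9)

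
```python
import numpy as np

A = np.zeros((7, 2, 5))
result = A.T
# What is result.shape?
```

(5, 2, 7)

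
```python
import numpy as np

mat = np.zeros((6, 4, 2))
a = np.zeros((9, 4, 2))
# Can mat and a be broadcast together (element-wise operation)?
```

No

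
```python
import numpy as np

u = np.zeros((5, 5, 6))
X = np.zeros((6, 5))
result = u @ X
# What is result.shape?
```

(5, 5, 5)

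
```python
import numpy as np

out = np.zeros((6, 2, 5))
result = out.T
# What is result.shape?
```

(5, 2, 6)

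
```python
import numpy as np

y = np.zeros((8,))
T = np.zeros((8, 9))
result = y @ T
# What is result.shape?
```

(9,)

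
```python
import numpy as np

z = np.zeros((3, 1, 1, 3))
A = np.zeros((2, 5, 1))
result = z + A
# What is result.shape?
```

(3, 2, 5, 3)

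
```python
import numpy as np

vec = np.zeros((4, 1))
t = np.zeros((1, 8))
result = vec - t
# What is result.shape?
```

(4, 8)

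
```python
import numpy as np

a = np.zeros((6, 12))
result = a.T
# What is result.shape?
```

(12, 6)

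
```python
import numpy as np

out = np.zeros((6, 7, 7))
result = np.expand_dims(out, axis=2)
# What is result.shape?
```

(6, 7, 1, 7)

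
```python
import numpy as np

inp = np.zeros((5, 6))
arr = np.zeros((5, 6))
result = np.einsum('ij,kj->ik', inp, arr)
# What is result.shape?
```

(5, 5)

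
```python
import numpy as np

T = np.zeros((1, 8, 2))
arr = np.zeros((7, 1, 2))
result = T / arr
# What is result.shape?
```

(7, 8, 2)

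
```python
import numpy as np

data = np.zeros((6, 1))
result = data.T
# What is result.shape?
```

(1, 6)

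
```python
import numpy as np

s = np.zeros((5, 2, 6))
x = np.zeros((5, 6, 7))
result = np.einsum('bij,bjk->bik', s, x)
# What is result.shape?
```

(5, 2, 7)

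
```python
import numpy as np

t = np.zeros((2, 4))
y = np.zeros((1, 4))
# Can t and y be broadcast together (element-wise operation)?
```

Yes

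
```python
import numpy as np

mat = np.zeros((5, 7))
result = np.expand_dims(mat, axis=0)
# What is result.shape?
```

(1, 5, 7)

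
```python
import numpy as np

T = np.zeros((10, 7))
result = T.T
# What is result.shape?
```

(7, 10)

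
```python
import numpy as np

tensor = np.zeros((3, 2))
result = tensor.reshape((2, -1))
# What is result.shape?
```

(2, 3)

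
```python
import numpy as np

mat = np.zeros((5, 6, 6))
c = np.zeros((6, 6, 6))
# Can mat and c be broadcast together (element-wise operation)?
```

No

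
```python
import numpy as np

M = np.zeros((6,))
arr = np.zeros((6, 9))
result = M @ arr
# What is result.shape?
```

(9,)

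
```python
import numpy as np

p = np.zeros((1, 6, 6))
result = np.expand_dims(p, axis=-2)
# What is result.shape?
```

(1, 6, 1, 6)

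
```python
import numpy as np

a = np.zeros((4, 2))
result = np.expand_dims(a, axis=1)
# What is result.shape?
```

(4, 1, 2)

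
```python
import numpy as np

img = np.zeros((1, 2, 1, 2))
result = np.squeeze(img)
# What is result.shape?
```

(2, 2)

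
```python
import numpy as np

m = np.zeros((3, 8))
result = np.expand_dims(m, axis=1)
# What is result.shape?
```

(3, 1, 8)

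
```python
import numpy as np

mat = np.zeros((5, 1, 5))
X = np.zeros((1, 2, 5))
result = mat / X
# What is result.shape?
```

(5, 2, 5)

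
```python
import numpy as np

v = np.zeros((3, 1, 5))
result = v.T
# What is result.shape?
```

(5, 1, 3)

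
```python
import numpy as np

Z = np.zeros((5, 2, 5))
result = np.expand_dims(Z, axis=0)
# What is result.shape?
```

(1, 5, 2, 5)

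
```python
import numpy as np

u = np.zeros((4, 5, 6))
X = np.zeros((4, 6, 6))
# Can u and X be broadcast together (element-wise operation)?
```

No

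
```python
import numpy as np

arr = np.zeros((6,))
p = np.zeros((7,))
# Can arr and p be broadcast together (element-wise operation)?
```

No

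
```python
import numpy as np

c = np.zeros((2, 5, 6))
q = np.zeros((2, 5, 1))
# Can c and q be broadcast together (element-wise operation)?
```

Yes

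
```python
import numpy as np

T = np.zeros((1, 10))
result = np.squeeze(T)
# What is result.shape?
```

(10,)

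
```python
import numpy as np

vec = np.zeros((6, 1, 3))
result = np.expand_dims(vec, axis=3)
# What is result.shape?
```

(6, 1, 3, 1)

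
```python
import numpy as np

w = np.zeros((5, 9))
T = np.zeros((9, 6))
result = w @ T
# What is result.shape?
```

(5, 6)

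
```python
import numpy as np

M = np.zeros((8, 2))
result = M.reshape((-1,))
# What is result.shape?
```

(16,)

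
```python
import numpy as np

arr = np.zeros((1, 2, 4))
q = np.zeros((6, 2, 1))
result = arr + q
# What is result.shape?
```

(6, 2, 4)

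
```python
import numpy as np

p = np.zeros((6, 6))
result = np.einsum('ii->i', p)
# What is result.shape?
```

(6,)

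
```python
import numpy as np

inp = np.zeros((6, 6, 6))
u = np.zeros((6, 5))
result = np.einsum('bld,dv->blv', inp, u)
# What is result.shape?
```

(6, 6, 5)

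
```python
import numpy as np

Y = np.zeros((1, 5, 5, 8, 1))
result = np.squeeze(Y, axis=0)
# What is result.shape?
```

(5, 5, 8, 1)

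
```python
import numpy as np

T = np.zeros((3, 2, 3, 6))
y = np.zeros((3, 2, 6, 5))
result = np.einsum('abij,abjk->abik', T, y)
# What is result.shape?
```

(3, 2, 3, 5)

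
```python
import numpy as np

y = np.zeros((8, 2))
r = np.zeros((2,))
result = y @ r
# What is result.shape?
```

(8,)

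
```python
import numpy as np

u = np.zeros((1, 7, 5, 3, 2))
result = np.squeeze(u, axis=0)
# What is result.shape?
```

(7, 5, 3, 2)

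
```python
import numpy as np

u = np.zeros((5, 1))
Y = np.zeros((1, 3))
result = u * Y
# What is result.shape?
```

(5, 3)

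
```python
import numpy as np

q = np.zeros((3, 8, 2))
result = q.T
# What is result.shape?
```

(2, 8, 3)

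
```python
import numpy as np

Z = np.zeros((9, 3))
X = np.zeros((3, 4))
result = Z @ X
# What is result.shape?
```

(9, 4)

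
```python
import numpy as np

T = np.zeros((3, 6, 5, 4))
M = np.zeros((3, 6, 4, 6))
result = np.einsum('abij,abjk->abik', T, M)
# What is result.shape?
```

(3, 6, 5, 6)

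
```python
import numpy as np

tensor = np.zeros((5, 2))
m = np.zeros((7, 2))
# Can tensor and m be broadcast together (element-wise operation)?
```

No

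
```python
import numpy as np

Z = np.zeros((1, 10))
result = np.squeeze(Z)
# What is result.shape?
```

(10,)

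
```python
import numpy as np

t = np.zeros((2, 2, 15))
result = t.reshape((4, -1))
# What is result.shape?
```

(4, 15)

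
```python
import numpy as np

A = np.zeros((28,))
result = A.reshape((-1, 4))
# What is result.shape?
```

(7, 4)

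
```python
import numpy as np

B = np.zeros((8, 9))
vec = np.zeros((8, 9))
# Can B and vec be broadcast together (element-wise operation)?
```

Yes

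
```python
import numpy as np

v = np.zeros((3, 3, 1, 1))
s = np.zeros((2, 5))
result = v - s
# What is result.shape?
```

(3, 3, 2, 5)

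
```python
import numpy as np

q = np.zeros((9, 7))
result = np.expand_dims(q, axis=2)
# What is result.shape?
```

(9, 7, 1)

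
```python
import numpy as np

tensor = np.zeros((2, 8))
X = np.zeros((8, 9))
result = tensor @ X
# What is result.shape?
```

(2, 9)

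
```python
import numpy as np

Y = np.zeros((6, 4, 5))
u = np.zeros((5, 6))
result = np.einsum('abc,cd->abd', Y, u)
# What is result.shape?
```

(6, 4, 6)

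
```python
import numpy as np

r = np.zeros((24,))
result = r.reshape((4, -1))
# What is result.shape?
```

(4, 6)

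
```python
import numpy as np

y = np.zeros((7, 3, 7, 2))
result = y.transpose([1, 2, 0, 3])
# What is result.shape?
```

(3, 7, 7, 2)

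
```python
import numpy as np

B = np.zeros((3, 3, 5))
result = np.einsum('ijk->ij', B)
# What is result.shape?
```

(3, 3)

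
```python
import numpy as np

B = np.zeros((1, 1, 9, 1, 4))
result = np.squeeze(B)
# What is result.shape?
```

(9, 4)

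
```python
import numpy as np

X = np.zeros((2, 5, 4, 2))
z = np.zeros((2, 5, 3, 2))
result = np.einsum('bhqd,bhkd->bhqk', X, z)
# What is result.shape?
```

(2, 5, 4, 3)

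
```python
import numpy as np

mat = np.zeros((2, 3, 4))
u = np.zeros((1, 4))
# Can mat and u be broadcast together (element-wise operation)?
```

Yes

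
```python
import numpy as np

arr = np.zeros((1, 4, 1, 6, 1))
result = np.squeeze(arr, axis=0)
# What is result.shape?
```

(4, 1, 6, 1)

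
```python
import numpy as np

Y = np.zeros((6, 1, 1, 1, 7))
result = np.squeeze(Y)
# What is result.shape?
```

(6, 7)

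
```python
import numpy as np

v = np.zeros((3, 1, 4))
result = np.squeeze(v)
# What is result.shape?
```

(3, 4)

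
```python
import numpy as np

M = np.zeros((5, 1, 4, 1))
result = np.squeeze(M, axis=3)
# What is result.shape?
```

(5, 1, 4)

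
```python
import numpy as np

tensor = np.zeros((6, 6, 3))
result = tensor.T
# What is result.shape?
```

(3, 6, 6)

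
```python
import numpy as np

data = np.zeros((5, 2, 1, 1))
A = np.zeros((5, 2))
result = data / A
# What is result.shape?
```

(5, 2, 5, 2)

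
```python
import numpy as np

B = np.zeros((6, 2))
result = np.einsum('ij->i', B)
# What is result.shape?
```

(6,)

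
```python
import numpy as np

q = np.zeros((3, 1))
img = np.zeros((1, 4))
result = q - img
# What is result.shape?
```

(3, 4)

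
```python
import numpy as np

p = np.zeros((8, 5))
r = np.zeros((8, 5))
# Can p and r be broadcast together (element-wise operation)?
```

Yes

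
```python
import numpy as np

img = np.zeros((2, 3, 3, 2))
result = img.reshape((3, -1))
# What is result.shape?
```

(3, 12)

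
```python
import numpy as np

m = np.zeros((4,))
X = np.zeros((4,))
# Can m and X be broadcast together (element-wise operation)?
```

Yes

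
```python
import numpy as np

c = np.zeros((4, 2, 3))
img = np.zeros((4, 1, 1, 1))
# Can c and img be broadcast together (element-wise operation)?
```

Yes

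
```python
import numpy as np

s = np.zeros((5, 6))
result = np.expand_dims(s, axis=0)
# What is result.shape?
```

(1, 5, 6)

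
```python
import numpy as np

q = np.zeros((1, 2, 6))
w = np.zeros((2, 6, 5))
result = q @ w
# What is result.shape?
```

(2, 2, 5)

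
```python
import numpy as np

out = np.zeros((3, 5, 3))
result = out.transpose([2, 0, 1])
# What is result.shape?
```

(3, 3, 5)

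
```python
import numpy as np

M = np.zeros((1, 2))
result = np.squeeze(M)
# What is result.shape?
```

(2,)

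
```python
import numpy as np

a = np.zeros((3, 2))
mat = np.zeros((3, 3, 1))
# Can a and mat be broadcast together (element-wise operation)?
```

Yes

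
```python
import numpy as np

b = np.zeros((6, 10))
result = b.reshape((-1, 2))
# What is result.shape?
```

(30, 2)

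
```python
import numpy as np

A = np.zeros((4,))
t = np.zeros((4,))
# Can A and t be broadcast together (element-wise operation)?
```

Yes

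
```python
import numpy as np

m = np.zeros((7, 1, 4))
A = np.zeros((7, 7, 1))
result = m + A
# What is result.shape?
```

(7, 7, 4)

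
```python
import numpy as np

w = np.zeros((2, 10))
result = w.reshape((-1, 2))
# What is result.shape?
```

(10, 2)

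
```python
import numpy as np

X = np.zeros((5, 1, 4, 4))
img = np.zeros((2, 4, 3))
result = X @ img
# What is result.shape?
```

(5, 2, 4, 3)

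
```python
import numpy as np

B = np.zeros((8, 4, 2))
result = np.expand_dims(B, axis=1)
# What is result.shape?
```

(8, 1, 4, 2)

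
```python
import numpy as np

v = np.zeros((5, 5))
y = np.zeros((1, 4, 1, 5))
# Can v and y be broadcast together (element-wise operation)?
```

Yes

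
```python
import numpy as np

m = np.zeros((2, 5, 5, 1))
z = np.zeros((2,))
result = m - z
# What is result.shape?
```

(2, 5, 5, 2)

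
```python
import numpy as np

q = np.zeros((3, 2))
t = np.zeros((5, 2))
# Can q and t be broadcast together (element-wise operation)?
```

No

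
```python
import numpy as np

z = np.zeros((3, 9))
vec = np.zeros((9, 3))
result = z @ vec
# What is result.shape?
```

(3, 3)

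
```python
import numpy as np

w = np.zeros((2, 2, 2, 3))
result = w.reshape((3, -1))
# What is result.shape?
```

(3, 8)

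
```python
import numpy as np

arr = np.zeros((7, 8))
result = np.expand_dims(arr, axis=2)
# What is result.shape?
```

(7, 8, 1)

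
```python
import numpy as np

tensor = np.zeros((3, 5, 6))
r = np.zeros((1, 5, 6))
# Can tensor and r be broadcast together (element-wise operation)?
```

Yes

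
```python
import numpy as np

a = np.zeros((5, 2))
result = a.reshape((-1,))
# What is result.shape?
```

(10,)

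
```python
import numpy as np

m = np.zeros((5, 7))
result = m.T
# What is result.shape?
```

(7, 5)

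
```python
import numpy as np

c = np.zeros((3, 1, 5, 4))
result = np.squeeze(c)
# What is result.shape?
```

(3, 5, 4)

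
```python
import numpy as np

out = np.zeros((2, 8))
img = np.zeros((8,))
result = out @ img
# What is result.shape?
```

(2,)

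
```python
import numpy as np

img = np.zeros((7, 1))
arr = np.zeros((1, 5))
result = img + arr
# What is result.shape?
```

(7, 5)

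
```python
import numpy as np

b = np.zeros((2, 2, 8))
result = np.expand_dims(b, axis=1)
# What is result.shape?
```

(2, 1, 2, 8)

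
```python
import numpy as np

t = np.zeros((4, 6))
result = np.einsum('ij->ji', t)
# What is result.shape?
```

(6, 4)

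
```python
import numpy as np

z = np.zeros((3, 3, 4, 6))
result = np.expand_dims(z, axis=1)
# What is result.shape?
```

(3, 1, 3, 4, 6)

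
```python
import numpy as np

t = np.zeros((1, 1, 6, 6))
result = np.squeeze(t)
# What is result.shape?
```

(6, 6)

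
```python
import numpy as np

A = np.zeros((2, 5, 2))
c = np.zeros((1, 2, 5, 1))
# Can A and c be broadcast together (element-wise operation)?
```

Yes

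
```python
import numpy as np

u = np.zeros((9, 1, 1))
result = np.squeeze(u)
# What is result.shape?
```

(9,)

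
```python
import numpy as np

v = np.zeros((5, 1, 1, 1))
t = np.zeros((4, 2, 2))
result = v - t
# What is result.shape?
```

(5, 4, 2, 2)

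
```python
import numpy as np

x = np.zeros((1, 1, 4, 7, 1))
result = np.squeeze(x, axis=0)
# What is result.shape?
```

(1, 4, 7, 1)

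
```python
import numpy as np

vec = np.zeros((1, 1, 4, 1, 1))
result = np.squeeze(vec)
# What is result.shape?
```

(4,)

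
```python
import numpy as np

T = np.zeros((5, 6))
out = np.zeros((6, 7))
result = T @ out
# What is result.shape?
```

(5, 7)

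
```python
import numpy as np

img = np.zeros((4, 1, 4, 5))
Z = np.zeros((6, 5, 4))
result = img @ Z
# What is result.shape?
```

(4, 6, 4, 4)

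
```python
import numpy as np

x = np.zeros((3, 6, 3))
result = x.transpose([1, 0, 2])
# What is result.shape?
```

(6, 3, 3)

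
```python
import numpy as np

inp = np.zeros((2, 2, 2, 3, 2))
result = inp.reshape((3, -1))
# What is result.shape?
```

(3, 16)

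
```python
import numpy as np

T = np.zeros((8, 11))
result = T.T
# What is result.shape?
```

(11, 8)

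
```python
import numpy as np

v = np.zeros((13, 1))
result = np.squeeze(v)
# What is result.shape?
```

(13,)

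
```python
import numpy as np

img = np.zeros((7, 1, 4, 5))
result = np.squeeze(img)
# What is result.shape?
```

(7, 4, 5)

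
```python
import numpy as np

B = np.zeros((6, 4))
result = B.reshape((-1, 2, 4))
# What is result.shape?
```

(3, 2, 4)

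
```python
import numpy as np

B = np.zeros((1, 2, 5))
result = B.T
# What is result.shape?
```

(5, 2, 1)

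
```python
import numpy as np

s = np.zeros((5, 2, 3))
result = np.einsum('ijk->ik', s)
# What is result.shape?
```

(5, 3)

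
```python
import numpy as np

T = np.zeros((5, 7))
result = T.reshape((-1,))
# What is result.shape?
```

(35,)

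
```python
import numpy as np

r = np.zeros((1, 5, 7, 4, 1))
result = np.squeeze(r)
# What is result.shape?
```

(5, 7, 4)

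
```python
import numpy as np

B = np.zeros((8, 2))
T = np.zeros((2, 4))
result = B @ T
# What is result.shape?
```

(8, 4)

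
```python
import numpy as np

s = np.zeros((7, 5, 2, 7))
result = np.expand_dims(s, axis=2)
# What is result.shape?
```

(7, 5, 1, 2, 7)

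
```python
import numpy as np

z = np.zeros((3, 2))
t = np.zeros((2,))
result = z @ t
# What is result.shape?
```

(3,)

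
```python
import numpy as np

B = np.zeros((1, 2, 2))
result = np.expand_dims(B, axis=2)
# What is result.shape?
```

(1, 2, 1, 2)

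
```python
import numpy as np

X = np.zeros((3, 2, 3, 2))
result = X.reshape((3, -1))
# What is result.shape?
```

(3, 12)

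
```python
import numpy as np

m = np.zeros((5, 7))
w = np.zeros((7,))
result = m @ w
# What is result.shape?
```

(5,)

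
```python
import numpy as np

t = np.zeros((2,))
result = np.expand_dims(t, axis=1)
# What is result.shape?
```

(2, 1)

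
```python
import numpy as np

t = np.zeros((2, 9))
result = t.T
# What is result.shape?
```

(9, 2)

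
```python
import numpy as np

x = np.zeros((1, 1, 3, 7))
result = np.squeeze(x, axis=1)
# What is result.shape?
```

(1, 3, 7)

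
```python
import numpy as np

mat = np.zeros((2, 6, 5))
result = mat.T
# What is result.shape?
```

(5, 6, 2)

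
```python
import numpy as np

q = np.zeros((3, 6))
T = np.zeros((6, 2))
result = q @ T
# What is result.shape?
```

(3, 2)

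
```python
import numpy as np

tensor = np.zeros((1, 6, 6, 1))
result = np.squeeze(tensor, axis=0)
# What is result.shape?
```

(6, 6, 1)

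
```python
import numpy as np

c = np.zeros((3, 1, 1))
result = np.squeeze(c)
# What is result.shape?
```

(3,)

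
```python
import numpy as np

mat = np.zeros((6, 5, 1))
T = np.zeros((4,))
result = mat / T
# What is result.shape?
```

(6, 5, 4)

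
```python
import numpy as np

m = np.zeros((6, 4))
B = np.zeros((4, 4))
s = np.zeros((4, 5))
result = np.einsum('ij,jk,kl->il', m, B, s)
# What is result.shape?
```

(6, 5)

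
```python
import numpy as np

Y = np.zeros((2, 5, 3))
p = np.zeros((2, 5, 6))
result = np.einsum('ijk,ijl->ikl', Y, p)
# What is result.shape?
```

(2, 3, 6)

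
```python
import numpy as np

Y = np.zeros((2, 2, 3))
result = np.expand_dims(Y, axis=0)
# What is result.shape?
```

(1, 2, 2, 3)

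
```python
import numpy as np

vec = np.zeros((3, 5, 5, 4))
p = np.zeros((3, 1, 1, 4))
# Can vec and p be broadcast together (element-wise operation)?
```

Yes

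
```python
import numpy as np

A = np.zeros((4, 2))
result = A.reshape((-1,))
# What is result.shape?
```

(8,)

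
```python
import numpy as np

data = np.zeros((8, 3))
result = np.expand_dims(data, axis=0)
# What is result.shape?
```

(1, 8, 3)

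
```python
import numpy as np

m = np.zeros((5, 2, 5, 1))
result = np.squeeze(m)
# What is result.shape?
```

(5, 2, 5)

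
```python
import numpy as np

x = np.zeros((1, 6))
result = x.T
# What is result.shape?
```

(6, 1)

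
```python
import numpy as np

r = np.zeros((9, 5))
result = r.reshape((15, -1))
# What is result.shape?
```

(15, 3)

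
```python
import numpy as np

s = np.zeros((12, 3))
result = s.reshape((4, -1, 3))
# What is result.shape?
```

(4, 3, 3)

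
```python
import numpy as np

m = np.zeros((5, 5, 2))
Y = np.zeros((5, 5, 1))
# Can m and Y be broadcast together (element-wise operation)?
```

Yes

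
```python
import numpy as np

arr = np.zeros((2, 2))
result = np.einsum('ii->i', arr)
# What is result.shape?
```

(2,)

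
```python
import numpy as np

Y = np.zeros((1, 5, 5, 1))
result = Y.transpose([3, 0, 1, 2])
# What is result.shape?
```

(1, 1, 5, 5)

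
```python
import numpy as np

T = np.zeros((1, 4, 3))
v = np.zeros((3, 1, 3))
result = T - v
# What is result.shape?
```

(3, 4, 3)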